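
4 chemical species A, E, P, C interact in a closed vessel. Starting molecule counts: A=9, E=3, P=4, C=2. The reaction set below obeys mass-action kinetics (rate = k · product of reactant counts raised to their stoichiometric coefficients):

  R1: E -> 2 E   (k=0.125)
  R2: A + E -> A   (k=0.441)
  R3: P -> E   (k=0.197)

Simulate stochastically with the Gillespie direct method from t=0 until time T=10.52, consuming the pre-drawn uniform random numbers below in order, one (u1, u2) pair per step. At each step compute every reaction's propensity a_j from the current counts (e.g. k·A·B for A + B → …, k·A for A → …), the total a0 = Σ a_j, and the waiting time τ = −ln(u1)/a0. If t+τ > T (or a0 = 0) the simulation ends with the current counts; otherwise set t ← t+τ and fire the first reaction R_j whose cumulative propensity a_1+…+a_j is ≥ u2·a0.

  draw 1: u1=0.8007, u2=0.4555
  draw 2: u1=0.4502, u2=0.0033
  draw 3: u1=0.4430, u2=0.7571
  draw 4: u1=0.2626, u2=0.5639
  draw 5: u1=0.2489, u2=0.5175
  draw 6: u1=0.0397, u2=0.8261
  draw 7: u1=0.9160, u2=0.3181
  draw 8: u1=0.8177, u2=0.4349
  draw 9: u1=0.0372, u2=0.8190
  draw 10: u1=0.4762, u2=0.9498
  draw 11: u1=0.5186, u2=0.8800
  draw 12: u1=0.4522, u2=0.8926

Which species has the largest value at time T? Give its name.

t=0.000: A=9 E=3 P=4 C=2
Draw 1: a1=0.375, a2=11.907, a3=0.788, a0=13.070; τ=−ln(0.8007)/13.070=0.017 → t=0.017; u2·a0=0.4555·13.070=5.953; a1=0.375 < 5.953 ≤ a1+a2=12.282 → R2 fires; A=9 E=2 P=4 C=2
Draw 2: a1=0.250, a2=7.938, a3=0.788, a0=8.976; τ=−ln(0.4502)/8.976=0.089 → t=0.106; u2·a0=0.0033·8.976=0.030 ≤ a1=0.250 → R1 fires; A=9 E=3 P=4 C=2
Draw 3: a1=0.375, a2=11.907, a3=0.788, a0=13.070; τ=−ln(0.4430)/13.070=0.062 → t=0.168; u2·a0=0.7571·13.070=9.895; a1=0.375 < 9.895 ≤ a1+a2=12.282 → R2 fires; A=9 E=2 P=4 C=2
Draw 4: a1=0.250, a2=7.938, a3=0.788, a0=8.976; τ=−ln(0.2626)/8.976=0.149 → t=0.317; u2·a0=0.5639·8.976=5.062; a1=0.250 < 5.062 ≤ a1+a2=8.188 → R2 fires; A=9 E=1 P=4 C=2
Draw 5: a1=0.125, a2=3.969, a3=0.788, a0=4.882; τ=−ln(0.2489)/4.882=0.285 → t=0.602; u2·a0=0.5175·4.882=2.526; a1=0.125 < 2.526 ≤ a1+a2=4.094 → R2 fires; A=9 E=0 P=4 C=2
Draw 6: a1=0.000, a2=0.000, a3=0.788, a0=0.788; τ=−ln(0.0397)/0.788=4.094 → t=4.696; u2·a0=0.8261·0.788=0.651; a1+a2=0.000 < 0.651 ≤ a1+…+a3=0.788 → R3 fires; A=9 E=1 P=3 C=2
Draw 7: a1=0.125, a2=3.969, a3=0.591, a0=4.685; τ=−ln(0.9160)/4.685=0.019 → t=4.715; u2·a0=0.3181·4.685=1.490; a1=0.125 < 1.490 ≤ a1+a2=4.094 → R2 fires; A=9 E=0 P=3 C=2
Draw 8: a1=0.000, a2=0.000, a3=0.591, a0=0.591; τ=−ln(0.8177)/0.591=0.341 → t=5.056; u2·a0=0.4349·0.591=0.257; a1+a2=0.000 < 0.257 ≤ a1+…+a3=0.591 → R3 fires; A=9 E=1 P=2 C=2
Draw 9: a1=0.125, a2=3.969, a3=0.394, a0=4.488; τ=−ln(0.0372)/4.488=0.733 → t=5.789; u2·a0=0.8190·4.488=3.676; a1=0.125 < 3.676 ≤ a1+a2=4.094 → R2 fires; A=9 E=0 P=2 C=2
Draw 10: a1=0.000, a2=0.000, a3=0.394, a0=0.394; τ=−ln(0.4762)/0.394=1.883 → t=7.672; u2·a0=0.9498·0.394=0.374; a1+a2=0.000 < 0.374 ≤ a1+…+a3=0.394 → R3 fires; A=9 E=1 P=1 C=2
Draw 11: a1=0.125, a2=3.969, a3=0.197, a0=4.291; τ=−ln(0.5186)/4.291=0.153 → t=7.825; u2·a0=0.8800·4.291=3.776; a1=0.125 < 3.776 ≤ a1+a2=4.094 → R2 fires; A=9 E=0 P=1 C=2
Draw 12: a1=0.000, a2=0.000, a3=0.197, a0=0.197; τ=−ln(0.4522)/0.197=4.029 → t=11.854 > T=10.52: stop.
At T=10.52: A=9 E=0 P=1 C=2; the largest is A.

Dominant species at T: A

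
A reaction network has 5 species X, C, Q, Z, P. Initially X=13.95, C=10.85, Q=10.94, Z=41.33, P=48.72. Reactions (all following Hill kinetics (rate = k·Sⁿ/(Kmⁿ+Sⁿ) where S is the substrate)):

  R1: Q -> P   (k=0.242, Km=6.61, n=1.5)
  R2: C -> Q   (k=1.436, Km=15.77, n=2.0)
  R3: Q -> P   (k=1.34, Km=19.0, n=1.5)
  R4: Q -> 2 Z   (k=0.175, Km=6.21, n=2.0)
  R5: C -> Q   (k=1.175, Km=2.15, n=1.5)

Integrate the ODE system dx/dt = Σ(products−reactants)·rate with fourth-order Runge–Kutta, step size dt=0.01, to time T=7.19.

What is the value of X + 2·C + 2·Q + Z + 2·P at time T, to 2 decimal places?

Value at T = 196.30

Check how each reaction changes W = X + 2·C + 2·Q + Z + 2·P (weight of products minus weight of reactants):
R1: Q -> P: (2·1) − (2·1) = 2 − 2 = 0
R2: C -> Q: (2·1) − (2·1) = 2 − 2 = 0
R3: Q -> P: (2·1) − (2·1) = 2 − 2 = 0
R4: Q -> 2 Z: (1·2) − (2·1) = 2 − 2 = 0
R5: C -> Q: (2·1) − (2·1) = 2 − 2 = 0
Every reaction leaves W unchanged, so W is conserved and no simulation is needed: W(T) = W(0) = 13.95 + 2·10.85 + 2·10.94 + 41.33 + 2·48.72 = 196.30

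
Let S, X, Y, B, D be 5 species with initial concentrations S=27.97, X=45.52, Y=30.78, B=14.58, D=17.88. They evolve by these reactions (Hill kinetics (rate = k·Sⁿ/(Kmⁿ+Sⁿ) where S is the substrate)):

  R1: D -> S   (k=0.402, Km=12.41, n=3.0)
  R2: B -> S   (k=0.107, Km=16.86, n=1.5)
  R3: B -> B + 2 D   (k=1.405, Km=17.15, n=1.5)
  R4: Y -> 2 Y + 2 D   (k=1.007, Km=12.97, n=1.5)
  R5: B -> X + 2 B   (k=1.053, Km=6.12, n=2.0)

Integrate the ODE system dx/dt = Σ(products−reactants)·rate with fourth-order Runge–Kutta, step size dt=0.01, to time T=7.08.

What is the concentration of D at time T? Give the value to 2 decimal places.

D at T = 36.96

RK4 with dt=0.01: 708 steps to T=7.08. Trajectory (selected grid times):
t=0.00: S=27.97 X=45.52 Y=30.78 B=14.58 D=17.88
t=0.79: S=28.26 X=46.23 Y=31.41 B=15.25 D=19.88
t=1.57: S=28.55 X=46.94 Y=32.03 B=15.93 D=21.88
t=2.36: S=28.87 X=47.67 Y=32.66 B=16.61 D=23.95
t=3.15: S=29.19 X=48.41 Y=33.30 B=17.31 D=26.04
t=3.93: S=29.52 X=49.14 Y=33.94 B=18.00 D=28.14
t=4.72: S=29.86 X=49.89 Y=34.58 B=18.70 D=30.30
t=5.51: S=30.21 X=50.64 Y=35.23 B=19.41 D=32.50
t=6.29: S=30.55 X=51.39 Y=35.87 B=20.11 D=34.70
t=7.08: S=30.91 X=52.16 Y=36.53 B=20.83 D=36.96
Read off D at T=7.08: 36.96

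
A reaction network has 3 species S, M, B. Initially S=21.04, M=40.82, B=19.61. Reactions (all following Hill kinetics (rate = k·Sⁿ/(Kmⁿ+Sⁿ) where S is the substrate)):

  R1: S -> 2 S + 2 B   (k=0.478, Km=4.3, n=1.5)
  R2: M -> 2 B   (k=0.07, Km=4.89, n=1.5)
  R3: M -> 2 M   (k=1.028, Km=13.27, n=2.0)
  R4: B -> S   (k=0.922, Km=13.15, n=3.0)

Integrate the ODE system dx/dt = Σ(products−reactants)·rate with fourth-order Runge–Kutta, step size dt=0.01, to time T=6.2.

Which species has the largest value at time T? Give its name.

Dominant species at T: M

RK4 with dt=0.01: 620 steps to T=6.2. Trajectory (selected grid times):
t=0.00: S=21.04 M=40.82 B=19.61
t=0.69: S=21.83 M=41.42 B=19.82
t=1.38: S=22.63 M=42.01 B=20.02
t=2.07: S=23.43 M=42.61 B=20.23
t=2.76: S=24.24 M=43.21 B=20.44
t=3.44: S=25.04 M=43.81 B=20.64
t=4.13: S=25.86 M=44.41 B=20.84
t=4.82: S=26.67 M=45.02 B=21.04
t=5.51: S=27.50 M=45.62 B=21.24
t=6.20: S=28.32 M=46.23 B=21.44
At T=6.2: S=28.32 M=46.23 B=21.44; the largest is M.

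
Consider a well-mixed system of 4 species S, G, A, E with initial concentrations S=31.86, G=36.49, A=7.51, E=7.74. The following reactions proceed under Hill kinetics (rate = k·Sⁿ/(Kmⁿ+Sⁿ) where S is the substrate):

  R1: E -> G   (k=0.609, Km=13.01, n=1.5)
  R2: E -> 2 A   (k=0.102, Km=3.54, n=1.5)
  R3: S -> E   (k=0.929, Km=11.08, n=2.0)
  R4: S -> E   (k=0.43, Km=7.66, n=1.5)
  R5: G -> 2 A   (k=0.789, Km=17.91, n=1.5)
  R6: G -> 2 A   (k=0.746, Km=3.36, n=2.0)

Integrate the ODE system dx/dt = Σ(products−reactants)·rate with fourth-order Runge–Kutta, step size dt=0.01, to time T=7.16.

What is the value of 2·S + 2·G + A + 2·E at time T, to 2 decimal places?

Value at T = 159.69

Check how each reaction changes W = 2·S + 2·G + A + 2·E (weight of products minus weight of reactants):
R1: E -> G: (2·1) − (2·1) = 2 − 2 = 0
R2: E -> 2 A: (1·2) − (2·1) = 2 − 2 = 0
R3: S -> E: (2·1) − (2·1) = 2 − 2 = 0
R4: S -> E: (2·1) − (2·1) = 2 − 2 = 0
R5: G -> 2 A: (1·2) − (2·1) = 2 − 2 = 0
R6: G -> 2 A: (1·2) − (2·1) = 2 − 2 = 0
Every reaction leaves W unchanged, so W is conserved and no simulation is needed: W(T) = W(0) = 2·31.86 + 2·36.49 + 7.51 + 2·7.74 = 159.69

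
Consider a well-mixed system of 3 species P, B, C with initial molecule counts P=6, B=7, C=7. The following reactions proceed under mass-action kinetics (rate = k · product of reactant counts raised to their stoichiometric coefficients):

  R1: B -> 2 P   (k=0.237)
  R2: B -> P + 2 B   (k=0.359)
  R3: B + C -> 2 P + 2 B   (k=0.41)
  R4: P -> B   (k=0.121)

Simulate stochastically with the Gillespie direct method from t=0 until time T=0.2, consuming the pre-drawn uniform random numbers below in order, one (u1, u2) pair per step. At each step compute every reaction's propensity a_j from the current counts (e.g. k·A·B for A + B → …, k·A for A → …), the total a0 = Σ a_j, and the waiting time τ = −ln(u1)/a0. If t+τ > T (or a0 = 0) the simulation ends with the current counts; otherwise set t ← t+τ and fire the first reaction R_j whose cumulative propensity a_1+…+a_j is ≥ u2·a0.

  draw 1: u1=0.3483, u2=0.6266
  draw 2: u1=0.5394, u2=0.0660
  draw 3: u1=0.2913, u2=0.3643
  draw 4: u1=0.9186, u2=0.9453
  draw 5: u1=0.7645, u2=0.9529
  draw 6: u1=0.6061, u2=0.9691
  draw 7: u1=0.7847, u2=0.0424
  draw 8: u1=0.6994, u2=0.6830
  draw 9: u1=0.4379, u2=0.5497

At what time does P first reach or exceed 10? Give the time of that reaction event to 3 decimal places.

t=0.000: P=6 B=7 C=7
Draw 1: a1=1.659, a2=2.513, a3=20.090, a4=0.726, a0=24.988; τ=−ln(0.3483)/24.988=0.042 → t=0.042; u2·a0=0.6266·24.988=15.657; a1+a2=4.172 < 15.657 ≤ a1+…+a3=24.262 → R3 fires; P=8 B=8 C=6
Draw 2: a1=1.896, a2=2.872, a3=19.680, a4=0.968, a0=25.416; τ=−ln(0.5394)/25.416=0.024 → t=0.066; u2·a0=0.0660·25.416=1.677 ≤ a1=1.896 → R1 fires; P=10 B=7 C=6
Draw 3: a1=1.659, a2=2.513, a3=17.220, a4=1.210, a0=22.602; τ=−ln(0.2913)/22.602=0.055 → t=0.121; u2·a0=0.3643·22.602=8.234; a1+a2=4.172 < 8.234 ≤ a1+…+a3=21.392 → R3 fires; P=12 B=8 C=5
Draw 4: a1=1.896, a2=2.872, a3=16.400, a4=1.452, a0=22.620; τ=−ln(0.9186)/22.620=0.004 → t=0.125; u2·a0=0.9453·22.620=21.383; a1+…+a3=21.168 < 21.383 ≤ a1+…+a4=22.620 → R4 fires; P=11 B=9 C=5
Draw 5: a1=2.133, a2=3.231, a3=18.450, a4=1.331, a0=25.145; τ=−ln(0.7645)/25.145=0.011 → t=0.135; u2·a0=0.9529·25.145=23.961; a1+…+a3=23.814 < 23.961 ≤ a1+…+a4=25.145 → R4 fires; P=10 B=10 C=5
Draw 6: a1=2.370, a2=3.590, a3=20.500, a4=1.210, a0=27.670; τ=−ln(0.6061)/27.670=0.018 → t=0.154; u2·a0=0.9691·27.670=26.815; a1+…+a3=26.460 < 26.815 ≤ a1+…+a4=27.670 → R4 fires; P=9 B=11 C=5
Draw 7: a1=2.607, a2=3.949, a3=22.550, a4=1.089, a0=30.195; τ=−ln(0.7847)/30.195=0.008 → t=0.162; u2·a0=0.0424·30.195=1.280 ≤ a1=2.607 → R1 fires; P=11 B=10 C=5
Draw 8: a1=2.370, a2=3.590, a3=20.500, a4=1.331, a0=27.791; τ=−ln(0.6994)/27.791=0.013 → t=0.174; u2·a0=0.6830·27.791=18.981; a1+a2=5.960 < 18.981 ≤ a1+…+a3=26.460 → R3 fires; P=13 B=11 C=4
Draw 9: a1=2.607, a2=3.949, a3=18.040, a4=1.573, a0=26.169; τ=−ln(0.4379)/26.169=0.032 → t=0.206 > T=0.2: stop.
P first becomes ≥ 10 when it reaches 10 at the event at t=0.066.

Threshold first reached at t = 0.066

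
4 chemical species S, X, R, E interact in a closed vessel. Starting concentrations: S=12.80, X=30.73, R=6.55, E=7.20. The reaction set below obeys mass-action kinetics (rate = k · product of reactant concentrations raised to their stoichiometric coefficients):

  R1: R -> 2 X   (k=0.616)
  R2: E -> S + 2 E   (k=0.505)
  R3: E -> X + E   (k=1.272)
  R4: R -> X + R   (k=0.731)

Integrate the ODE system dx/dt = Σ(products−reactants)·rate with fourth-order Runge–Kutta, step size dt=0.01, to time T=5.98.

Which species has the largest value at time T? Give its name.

RK4 with dt=0.01: 598 steps to T=5.98. Trajectory (selected grid times):
t=0.00: S=12.80 X=30.73 R=6.55 E=7.20
t=0.66: S=15.65 X=44.88 R=4.36 E=10.05
t=1.33: S=19.69 X=59.77 R=2.89 E=14.09
t=1.99: S=25.27 X=76.88 R=1.92 E=19.67
t=2.66: S=33.19 X=98.90 R=1.27 E=27.59
t=3.32: S=44.10 X=127.74 R=0.85 E=38.50
t=3.99: S=59.60 X=167.70 R=0.56 E=54.00
t=4.65: S=80.96 X=222.11 R=0.37 E=75.36
t=5.32: S=111.31 X=298.94 R=0.25 E=105.71
t=5.98: S=153.12 X=404.52 R=0.16 E=147.52
At T=5.98: S=153.12 X=404.52 R=0.16 E=147.52; the largest is X.

Dominant species at T: X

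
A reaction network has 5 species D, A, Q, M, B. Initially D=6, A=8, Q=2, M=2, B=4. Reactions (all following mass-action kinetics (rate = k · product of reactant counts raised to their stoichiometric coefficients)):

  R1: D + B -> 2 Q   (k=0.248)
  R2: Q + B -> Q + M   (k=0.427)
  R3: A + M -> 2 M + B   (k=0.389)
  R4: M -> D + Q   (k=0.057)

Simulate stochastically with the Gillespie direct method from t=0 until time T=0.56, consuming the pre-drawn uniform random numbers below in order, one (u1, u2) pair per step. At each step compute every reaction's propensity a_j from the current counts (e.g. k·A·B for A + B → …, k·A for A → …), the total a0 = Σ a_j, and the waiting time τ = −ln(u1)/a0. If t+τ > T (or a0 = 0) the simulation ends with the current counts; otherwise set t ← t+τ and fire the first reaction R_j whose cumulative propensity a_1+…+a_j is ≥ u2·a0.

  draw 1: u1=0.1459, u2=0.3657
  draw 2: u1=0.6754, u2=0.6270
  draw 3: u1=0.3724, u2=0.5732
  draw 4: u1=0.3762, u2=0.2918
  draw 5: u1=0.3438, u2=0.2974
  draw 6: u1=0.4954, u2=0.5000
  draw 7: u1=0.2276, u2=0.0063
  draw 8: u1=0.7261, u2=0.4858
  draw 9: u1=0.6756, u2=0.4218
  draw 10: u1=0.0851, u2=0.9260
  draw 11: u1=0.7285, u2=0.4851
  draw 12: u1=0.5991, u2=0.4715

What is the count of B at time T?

t=0.000: D=6 A=8 Q=2 M=2 B=4
Draw 1: a1=5.952, a2=3.416, a3=6.224, a4=0.114, a0=15.706; τ=−ln(0.1459)/15.706=0.123 → t=0.123; u2·a0=0.3657·15.706=5.744 ≤ a1=5.952 → R1 fires; D=5 A=8 Q=4 M=2 B=3
Draw 2: a1=3.720, a2=5.124, a3=6.224, a4=0.114, a0=15.182; τ=−ln(0.6754)/15.182=0.026 → t=0.148; u2·a0=0.6270·15.182=9.519; a1+a2=8.844 < 9.519 ≤ a1+…+a3=15.068 → R3 fires; D=5 A=7 Q=4 M=3 B=4
Draw 3: a1=4.960, a2=6.832, a3=8.169, a4=0.171, a0=20.132; τ=−ln(0.3724)/20.132=0.049 → t=0.197; u2·a0=0.5732·20.132=11.540; a1=4.960 < 11.540 ≤ a1+a2=11.792 → R2 fires; D=5 A=7 Q=4 M=4 B=3
Draw 4: a1=3.720, a2=5.124, a3=10.892, a4=0.228, a0=19.964; τ=−ln(0.3762)/19.964=0.049 → t=0.246; u2·a0=0.2918·19.964=5.825; a1=3.720 < 5.825 ≤ a1+a2=8.844 → R2 fires; D=5 A=7 Q=4 M=5 B=2
Draw 5: a1=2.480, a2=3.416, a3=13.615, a4=0.285, a0=19.796; τ=−ln(0.3438)/19.796=0.054 → t=0.300; u2·a0=0.2974·19.796=5.887; a1=2.480 < 5.887 ≤ a1+a2=5.896 → R2 fires; D=5 A=7 Q=4 M=6 B=1
Draw 6: a1=1.240, a2=1.708, a3=16.338, a4=0.342, a0=19.628; τ=−ln(0.4954)/19.628=0.036 → t=0.336; u2·a0=0.5000·19.628=9.814; a1+a2=2.948 < 9.814 ≤ a1+…+a3=19.286 → R3 fires; D=5 A=6 Q=4 M=7 B=2
Draw 7: a1=2.480, a2=3.416, a3=16.338, a4=0.399, a0=22.633; τ=−ln(0.2276)/22.633=0.065 → t=0.402; u2·a0=0.0063·22.633=0.143 ≤ a1=2.480 → R1 fires; D=4 A=6 Q=6 M=7 B=1
Draw 8: a1=0.992, a2=2.562, a3=16.338, a4=0.399, a0=20.291; τ=−ln(0.7261)/20.291=0.016 → t=0.417; u2·a0=0.4858·20.291=9.857; a1+a2=3.554 < 9.857 ≤ a1+…+a3=19.892 → R3 fires; D=4 A=5 Q=6 M=8 B=2
Draw 9: a1=1.984, a2=5.124, a3=15.560, a4=0.456, a0=23.124; τ=−ln(0.6756)/23.124=0.017 → t=0.434; u2·a0=0.4218·23.124=9.754; a1+a2=7.108 < 9.754 ≤ a1+…+a3=22.668 → R3 fires; D=4 A=4 Q=6 M=9 B=3
Draw 10: a1=2.976, a2=7.686, a3=14.004, a4=0.513, a0=25.179; τ=−ln(0.0851)/25.179=0.098 → t=0.532; u2·a0=0.9260·25.179=23.316; a1+a2=10.662 < 23.316 ≤ a1+…+a3=24.666 → R3 fires; D=4 A=3 Q=6 M=10 B=4
Draw 11: a1=3.968, a2=10.248, a3=11.670, a4=0.570, a0=26.456; τ=−ln(0.7285)/26.456=0.012 → t=0.544; u2·a0=0.4851·26.456=12.834; a1=3.968 < 12.834 ≤ a1+a2=14.216 → R2 fires; D=4 A=3 Q=6 M=11 B=3
Draw 12: a1=2.976, a2=7.686, a3=12.837, a4=0.627, a0=24.126; τ=−ln(0.5991)/24.126=0.021 → t=0.565 > T=0.56: stop.
Read off B at T=0.56: 3

B at T = 3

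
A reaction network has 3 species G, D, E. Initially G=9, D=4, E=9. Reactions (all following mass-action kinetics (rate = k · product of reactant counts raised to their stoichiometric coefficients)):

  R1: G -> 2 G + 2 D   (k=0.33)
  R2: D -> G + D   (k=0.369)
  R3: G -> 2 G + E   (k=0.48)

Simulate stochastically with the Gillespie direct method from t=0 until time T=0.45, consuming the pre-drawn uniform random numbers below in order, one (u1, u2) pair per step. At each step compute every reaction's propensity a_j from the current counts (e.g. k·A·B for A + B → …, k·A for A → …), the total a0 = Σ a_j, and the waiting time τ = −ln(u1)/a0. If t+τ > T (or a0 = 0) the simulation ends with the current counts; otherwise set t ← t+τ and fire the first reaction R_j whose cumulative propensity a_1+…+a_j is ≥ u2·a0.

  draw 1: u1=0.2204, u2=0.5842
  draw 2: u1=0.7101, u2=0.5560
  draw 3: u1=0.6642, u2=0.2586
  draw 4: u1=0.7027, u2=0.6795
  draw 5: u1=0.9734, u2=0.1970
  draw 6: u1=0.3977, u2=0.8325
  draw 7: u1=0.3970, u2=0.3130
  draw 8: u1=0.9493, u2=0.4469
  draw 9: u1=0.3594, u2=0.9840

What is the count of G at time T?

G at T = 17

t=0.000: G=9 D=4 E=9
Draw 1: a1=2.970, a2=1.476, a3=4.320, a0=8.766; τ=−ln(0.2204)/8.766=0.173 → t=0.173; u2·a0=0.5842·8.766=5.121; a1+a2=4.446 < 5.121 ≤ a1+…+a3=8.766 → R3 fires; G=10 D=4 E=10
Draw 2: a1=3.300, a2=1.476, a3=4.800, a0=9.576; τ=−ln(0.7101)/9.576=0.036 → t=0.208; u2·a0=0.5560·9.576=5.324; a1+a2=4.776 < 5.324 ≤ a1+…+a3=9.576 → R3 fires; G=11 D=4 E=11
Draw 3: a1=3.630, a2=1.476, a3=5.280, a0=10.386; τ=−ln(0.6642)/10.386=0.039 → t=0.248; u2·a0=0.2586·10.386=2.686 ≤ a1=3.630 → R1 fires; G=12 D=6 E=11
Draw 4: a1=3.960, a2=2.214, a3=5.760, a0=11.934; τ=−ln(0.7027)/11.934=0.030 → t=0.277; u2·a0=0.6795·11.934=8.109; a1+a2=6.174 < 8.109 ≤ a1+…+a3=11.934 → R3 fires; G=13 D=6 E=12
Draw 5: a1=4.290, a2=2.214, a3=6.240, a0=12.744; τ=−ln(0.9734)/12.744=0.002 → t=0.279; u2·a0=0.1970·12.744=2.511 ≤ a1=4.290 → R1 fires; G=14 D=8 E=12
Draw 6: a1=4.620, a2=2.952, a3=6.720, a0=14.292; τ=−ln(0.3977)/14.292=0.065 → t=0.344; u2·a0=0.8325·14.292=11.898; a1+a2=7.572 < 11.898 ≤ a1+…+a3=14.292 → R3 fires; G=15 D=8 E=13
Draw 7: a1=4.950, a2=2.952, a3=7.200, a0=15.102; τ=−ln(0.3970)/15.102=0.061 → t=0.405; u2·a0=0.3130·15.102=4.727 ≤ a1=4.950 → R1 fires; G=16 D=10 E=13
Draw 8: a1=5.280, a2=3.690, a3=7.680, a0=16.650; τ=−ln(0.9493)/16.650=0.003 → t=0.408; u2·a0=0.4469·16.650=7.441; a1=5.280 < 7.441 ≤ a1+a2=8.970 → R2 fires; G=17 D=10 E=13
Draw 9: a1=5.610, a2=3.690, a3=8.160, a0=17.460; τ=−ln(0.3594)/17.460=0.059 → t=0.467 > T=0.45: stop.
Read off G at T=0.45: 17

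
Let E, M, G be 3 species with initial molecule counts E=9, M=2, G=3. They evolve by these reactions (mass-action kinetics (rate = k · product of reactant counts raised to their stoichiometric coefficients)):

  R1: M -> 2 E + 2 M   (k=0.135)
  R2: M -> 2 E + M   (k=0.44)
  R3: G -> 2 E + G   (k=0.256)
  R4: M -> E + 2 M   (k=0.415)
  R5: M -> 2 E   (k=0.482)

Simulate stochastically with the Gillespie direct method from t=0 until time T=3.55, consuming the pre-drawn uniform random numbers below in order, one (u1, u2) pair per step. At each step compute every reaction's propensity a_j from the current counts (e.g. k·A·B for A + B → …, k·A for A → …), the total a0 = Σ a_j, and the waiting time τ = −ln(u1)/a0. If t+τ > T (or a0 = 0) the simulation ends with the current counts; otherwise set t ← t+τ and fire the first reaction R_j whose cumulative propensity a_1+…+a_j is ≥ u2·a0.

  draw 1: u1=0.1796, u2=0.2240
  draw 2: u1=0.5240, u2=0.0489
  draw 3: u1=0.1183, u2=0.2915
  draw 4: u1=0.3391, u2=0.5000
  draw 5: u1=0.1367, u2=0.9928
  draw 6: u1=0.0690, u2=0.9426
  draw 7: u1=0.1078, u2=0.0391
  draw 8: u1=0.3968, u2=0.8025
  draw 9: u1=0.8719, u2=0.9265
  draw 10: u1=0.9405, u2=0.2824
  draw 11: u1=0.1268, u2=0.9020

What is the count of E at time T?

t=0.000: E=9 M=2 G=3
Draw 1: a1=0.270, a2=0.880, a3=0.768, a4=0.830, a5=0.964, a0=3.712; τ=−ln(0.1796)/3.712=0.463 → t=0.463; u2·a0=0.2240·3.712=0.831; a1=0.270 < 0.831 ≤ a1+a2=1.150 → R2 fires; E=11 M=2 G=3
Draw 2: a1=0.270, a2=0.880, a3=0.768, a4=0.830, a5=0.964, a0=3.712; τ=−ln(0.5240)/3.712=0.174 → t=0.637; u2·a0=0.0489·3.712=0.182 ≤ a1=0.270 → R1 fires; E=13 M=3 G=3
Draw 3: a1=0.405, a2=1.320, a3=0.768, a4=1.245, a5=1.446, a0=5.184; τ=−ln(0.1183)/5.184=0.412 → t=1.048; u2·a0=0.2915·5.184=1.511; a1=0.405 < 1.511 ≤ a1+a2=1.725 → R2 fires; E=15 M=3 G=3
Draw 4: a1=0.405, a2=1.320, a3=0.768, a4=1.245, a5=1.446, a0=5.184; τ=−ln(0.3391)/5.184=0.209 → t=1.257; u2·a0=0.5000·5.184=2.592; a1+…+a3=2.493 < 2.592 ≤ a1+…+a4=3.738 → R4 fires; E=16 M=4 G=3
Draw 5: a1=0.540, a2=1.760, a3=0.768, a4=1.660, a5=1.928, a0=6.656; τ=−ln(0.1367)/6.656=0.299 → t=1.556; u2·a0=0.9928·6.656=6.608; a1+…+a4=4.728 < 6.608 ≤ a1+…+a5=6.656 → R5 fires; E=18 M=3 G=3
Draw 6: a1=0.405, a2=1.320, a3=0.768, a4=1.245, a5=1.446, a0=5.184; τ=−ln(0.0690)/5.184=0.516 → t=2.072; u2·a0=0.9426·5.184=4.886; a1+…+a4=3.738 < 4.886 ≤ a1+…+a5=5.184 → R5 fires; E=20 M=2 G=3
Draw 7: a1=0.270, a2=0.880, a3=0.768, a4=0.830, a5=0.964, a0=3.712; τ=−ln(0.1078)/3.712=0.600 → t=2.672; u2·a0=0.0391·3.712=0.145 ≤ a1=0.270 → R1 fires; E=22 M=3 G=3
Draw 8: a1=0.405, a2=1.320, a3=0.768, a4=1.245, a5=1.446, a0=5.184; τ=−ln(0.3968)/5.184=0.178 → t=2.850; u2·a0=0.8025·5.184=4.160; a1+…+a4=3.738 < 4.160 ≤ a1+…+a5=5.184 → R5 fires; E=24 M=2 G=3
Draw 9: a1=0.270, a2=0.880, a3=0.768, a4=0.830, a5=0.964, a0=3.712; τ=−ln(0.8719)/3.712=0.037 → t=2.887; u2·a0=0.9265·3.712=3.439; a1+…+a4=2.748 < 3.439 ≤ a1+…+a5=3.712 → R5 fires; E=26 M=1 G=3
Draw 10: a1=0.135, a2=0.440, a3=0.768, a4=0.415, a5=0.482, a0=2.240; τ=−ln(0.9405)/2.240=0.027 → t=2.914; u2·a0=0.2824·2.240=0.633; a1+a2=0.575 < 0.633 ≤ a1+…+a3=1.343 → R3 fires; E=28 M=1 G=3
Draw 11: a1=0.135, a2=0.440, a3=0.768, a4=0.415, a5=0.482, a0=2.240; τ=−ln(0.1268)/2.240=0.922 → t=3.836 > T=3.55: stop.
Read off E at T=3.55: 28

E at T = 28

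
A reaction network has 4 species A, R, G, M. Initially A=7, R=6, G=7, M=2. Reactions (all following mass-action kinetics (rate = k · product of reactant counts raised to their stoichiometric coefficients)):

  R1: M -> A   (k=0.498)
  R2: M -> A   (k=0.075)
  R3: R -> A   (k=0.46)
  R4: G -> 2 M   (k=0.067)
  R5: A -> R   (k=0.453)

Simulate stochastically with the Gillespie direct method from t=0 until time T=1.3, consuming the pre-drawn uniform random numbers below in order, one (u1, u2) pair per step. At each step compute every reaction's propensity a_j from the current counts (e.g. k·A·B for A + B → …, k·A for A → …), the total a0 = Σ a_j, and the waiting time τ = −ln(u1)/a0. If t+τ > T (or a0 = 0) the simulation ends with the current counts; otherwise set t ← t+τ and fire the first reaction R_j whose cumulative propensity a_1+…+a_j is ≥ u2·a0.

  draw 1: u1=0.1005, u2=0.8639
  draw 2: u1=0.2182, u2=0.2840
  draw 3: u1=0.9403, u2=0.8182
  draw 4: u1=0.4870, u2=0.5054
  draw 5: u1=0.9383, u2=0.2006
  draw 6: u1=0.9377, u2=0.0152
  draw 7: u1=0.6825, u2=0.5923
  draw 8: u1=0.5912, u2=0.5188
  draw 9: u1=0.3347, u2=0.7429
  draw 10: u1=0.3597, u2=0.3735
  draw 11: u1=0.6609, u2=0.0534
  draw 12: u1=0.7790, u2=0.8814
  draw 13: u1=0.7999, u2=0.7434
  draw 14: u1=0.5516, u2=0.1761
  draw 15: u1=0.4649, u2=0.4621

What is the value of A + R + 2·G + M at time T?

Check how each reaction changes W = A + R + 2·G + M (weight of products minus weight of reactants):
R1: M -> A: (1·1) − (1·1) = 1 − 1 = 0
R2: M -> A: (1·1) − (1·1) = 1 − 1 = 0
R3: R -> A: (1·1) − (1·1) = 1 − 1 = 0
R4: G -> 2 M: (1·2) − (2·1) = 2 − 2 = 0
R5: A -> R: (1·1) − (1·1) = 1 − 1 = 0
Every reaction leaves W unchanged, so W is conserved and no simulation is needed: W(T) = W(0) = 7 + 6 + 2·7 + 2 = 29

Value at T = 29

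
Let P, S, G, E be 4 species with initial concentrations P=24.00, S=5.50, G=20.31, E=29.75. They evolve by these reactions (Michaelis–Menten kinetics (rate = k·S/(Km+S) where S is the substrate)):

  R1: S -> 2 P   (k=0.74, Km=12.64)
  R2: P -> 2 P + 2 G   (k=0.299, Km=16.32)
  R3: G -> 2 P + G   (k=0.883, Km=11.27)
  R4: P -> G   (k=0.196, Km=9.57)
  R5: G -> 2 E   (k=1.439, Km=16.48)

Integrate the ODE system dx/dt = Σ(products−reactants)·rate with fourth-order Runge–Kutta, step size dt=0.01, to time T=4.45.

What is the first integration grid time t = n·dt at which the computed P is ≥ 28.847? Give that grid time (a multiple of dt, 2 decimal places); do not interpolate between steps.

RK4 with dt=0.01: 445 steps to T=4.45. Trajectory (selected grid times):
t=0.00: P=24.00 S=5.50 G=20.31 E=29.75
t=0.49: P=24.79 S=5.39 G=20.17 E=30.53
t=0.99: P=25.60 S=5.28 G=20.02 E=31.32
t=1.48: P=26.38 S=5.17 G=19.89 E=32.09
t=1.98: P=27.18 S=5.07 G=19.75 E=32.88
t=2.47: P=27.96 S=4.97 G=19.62 E=33.64
t=2.97: P=28.75 S=4.86 G=19.50 E=34.42
t=3.03: P=28.84 S=4.85 G=19.48 E=34.52
t=3.04: P=28.86 S=4.85 G=19.48 E=34.53
t=3.46: P=29.52 S=4.76 G=19.37 E=35.19
t=3.96: P=30.30 S=4.66 G=19.25 E=35.96
t=4.45: P=31.06 S=4.56 G=19.14 E=36.72
P(3.03)=28.840 < 28.847 but P(3.04)=28.856 ≥ 28.847, so the first grid time is t=3.04.

Threshold first reached at t = 3.04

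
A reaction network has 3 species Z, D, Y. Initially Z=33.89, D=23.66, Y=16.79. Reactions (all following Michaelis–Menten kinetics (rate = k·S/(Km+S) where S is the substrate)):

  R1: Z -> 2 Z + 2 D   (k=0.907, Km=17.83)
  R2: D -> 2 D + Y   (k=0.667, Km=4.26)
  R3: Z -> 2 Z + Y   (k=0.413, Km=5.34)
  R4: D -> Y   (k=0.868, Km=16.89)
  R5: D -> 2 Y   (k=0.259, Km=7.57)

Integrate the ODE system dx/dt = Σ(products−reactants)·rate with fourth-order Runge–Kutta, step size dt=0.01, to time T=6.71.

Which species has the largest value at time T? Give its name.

RK4 with dt=0.01: 671 steps to T=6.71. Trajectory (selected grid times):
t=0.00: Z=33.89 D=23.66 Y=16.79
t=0.75: Z=34.61 D=24.45 Y=18.16
t=1.49: Z=35.31 D=25.23 Y=19.52
t=2.24: Z=36.04 D=26.02 Y=20.91
t=2.98: Z=36.75 D=26.81 Y=22.30
t=3.73: Z=37.49 D=27.61 Y=23.70
t=4.47: Z=38.21 D=28.40 Y=25.10
t=5.22: Z=38.95 D=29.20 Y=26.53
t=5.96: Z=39.68 D=29.99 Y=27.94
t=6.71: Z=40.42 D=30.80 Y=29.39
At T=6.71: Z=40.42 D=30.80 Y=29.39; the largest is Z.

Dominant species at T: Z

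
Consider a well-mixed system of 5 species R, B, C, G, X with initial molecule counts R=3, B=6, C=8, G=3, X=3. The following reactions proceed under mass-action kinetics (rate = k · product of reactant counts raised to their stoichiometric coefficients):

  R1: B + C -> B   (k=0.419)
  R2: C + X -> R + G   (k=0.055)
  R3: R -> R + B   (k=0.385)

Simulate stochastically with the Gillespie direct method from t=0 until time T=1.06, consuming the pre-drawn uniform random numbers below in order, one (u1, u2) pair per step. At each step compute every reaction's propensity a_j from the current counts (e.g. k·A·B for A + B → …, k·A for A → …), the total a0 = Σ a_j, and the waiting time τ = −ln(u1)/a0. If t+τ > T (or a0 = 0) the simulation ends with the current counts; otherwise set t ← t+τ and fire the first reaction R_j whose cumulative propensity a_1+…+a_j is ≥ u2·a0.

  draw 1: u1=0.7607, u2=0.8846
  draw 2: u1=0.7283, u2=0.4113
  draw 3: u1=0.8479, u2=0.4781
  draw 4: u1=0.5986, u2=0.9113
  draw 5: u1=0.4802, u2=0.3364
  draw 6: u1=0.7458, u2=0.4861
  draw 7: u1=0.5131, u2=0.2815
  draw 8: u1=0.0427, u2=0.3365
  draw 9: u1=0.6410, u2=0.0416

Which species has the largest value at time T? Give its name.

Dominant species at T: B

t=0.000: R=3 B=6 C=8 G=3 X=3
Draw 1: a1=20.112, a2=1.320, a3=1.155, a0=22.587; τ=−ln(0.7607)/22.587=0.012 → t=0.012; u2·a0=0.8846·22.587=19.980 ≤ a1=20.112 → R1 fires; R=3 B=6 C=7 G=3 X=3
Draw 2: a1=17.598, a2=1.155, a3=1.155, a0=19.908; τ=−ln(0.7283)/19.908=0.016 → t=0.028; u2·a0=0.4113·19.908=8.188 ≤ a1=17.598 → R1 fires; R=3 B=6 C=6 G=3 X=3
Draw 3: a1=15.084, a2=0.990, a3=1.155, a0=17.229; τ=−ln(0.8479)/17.229=0.010 → t=0.038; u2·a0=0.4781·17.229=8.237 ≤ a1=15.084 → R1 fires; R=3 B=6 C=5 G=3 X=3
Draw 4: a1=12.570, a2=0.825, a3=1.155, a0=14.550; τ=−ln(0.5986)/14.550=0.035 → t=0.073; u2·a0=0.9113·14.550=13.259; a1=12.570 < 13.259 ≤ a1+a2=13.395 → R2 fires; R=4 B=6 C=4 G=4 X=2
Draw 5: a1=10.056, a2=0.440, a3=1.540, a0=12.036; τ=−ln(0.4802)/12.036=0.061 → t=0.134; u2·a0=0.3364·12.036=4.049 ≤ a1=10.056 → R1 fires; R=4 B=6 C=3 G=4 X=2
Draw 6: a1=7.542, a2=0.330, a3=1.540, a0=9.412; τ=−ln(0.7458)/9.412=0.031 → t=0.165; u2·a0=0.4861·9.412=4.575 ≤ a1=7.542 → R1 fires; R=4 B=6 C=2 G=4 X=2
Draw 7: a1=5.028, a2=0.220, a3=1.540, a0=6.788; τ=−ln(0.5131)/6.788=0.098 → t=0.263; u2·a0=0.2815·6.788=1.911 ≤ a1=5.028 → R1 fires; R=4 B=6 C=1 G=4 X=2
Draw 8: a1=2.514, a2=0.110, a3=1.540, a0=4.164; τ=−ln(0.0427)/4.164=0.757 → t=1.021; u2·a0=0.3365·4.164=1.401 ≤ a1=2.514 → R1 fires; R=4 B=6 C=0 G=4 X=2
Draw 9: a1=0.000, a2=0.000, a3=1.540, a0=1.540; τ=−ln(0.6410)/1.540=0.289 → t=1.309 > T=1.06: stop.
At T=1.06: R=4 B=6 C=0 G=4 X=2; the largest is B.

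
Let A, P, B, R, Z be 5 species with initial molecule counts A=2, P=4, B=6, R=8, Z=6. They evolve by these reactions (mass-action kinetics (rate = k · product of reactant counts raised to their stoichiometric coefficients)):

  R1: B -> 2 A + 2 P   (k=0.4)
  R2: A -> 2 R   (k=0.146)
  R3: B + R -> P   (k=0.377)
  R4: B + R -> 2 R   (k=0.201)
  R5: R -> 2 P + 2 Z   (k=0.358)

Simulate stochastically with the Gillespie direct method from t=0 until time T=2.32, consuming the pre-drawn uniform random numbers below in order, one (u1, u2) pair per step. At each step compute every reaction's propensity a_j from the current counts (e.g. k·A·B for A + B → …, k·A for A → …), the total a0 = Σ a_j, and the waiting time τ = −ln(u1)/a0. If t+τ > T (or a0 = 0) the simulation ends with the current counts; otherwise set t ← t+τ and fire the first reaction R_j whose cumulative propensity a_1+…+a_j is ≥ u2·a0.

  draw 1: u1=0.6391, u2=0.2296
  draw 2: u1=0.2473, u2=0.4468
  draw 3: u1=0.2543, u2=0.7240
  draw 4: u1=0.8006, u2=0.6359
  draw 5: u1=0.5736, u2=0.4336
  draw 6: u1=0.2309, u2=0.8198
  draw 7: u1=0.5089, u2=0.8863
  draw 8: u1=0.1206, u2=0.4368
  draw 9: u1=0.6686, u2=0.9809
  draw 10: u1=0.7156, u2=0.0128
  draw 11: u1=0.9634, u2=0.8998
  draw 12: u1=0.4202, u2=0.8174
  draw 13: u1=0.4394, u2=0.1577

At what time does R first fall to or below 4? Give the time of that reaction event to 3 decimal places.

Threshold first reached at t = 0.905

t=0.000: A=2 P=4 B=6 R=8 Z=6
Draw 1: a1=2.400, a2=0.292, a3=18.096, a4=9.648, a5=2.864, a0=33.300; τ=−ln(0.6391)/33.300=0.013 → t=0.013; u2·a0=0.2296·33.300=7.646; a1+a2=2.692 < 7.646 ≤ a1+…+a3=20.788 → R3 fires; A=2 P=5 B=5 R=7 Z=6
Draw 2: a1=2.000, a2=0.292, a3=13.195, a4=7.035, a5=2.506, a0=25.028; τ=−ln(0.2473)/25.028=0.056 → t=0.069; u2·a0=0.4468·25.028=11.183; a1+a2=2.292 < 11.183 ≤ a1+…+a3=15.487 → R3 fires; A=2 P=6 B=4 R=6 Z=6
Draw 3: a1=1.600, a2=0.292, a3=9.048, a4=4.824, a5=2.148, a0=17.912; τ=−ln(0.2543)/17.912=0.076 → t=0.146; u2·a0=0.7240·17.912=12.968; a1+…+a3=10.940 < 12.968 ≤ a1+…+a4=15.764 → R4 fires; A=2 P=6 B=3 R=7 Z=6
Draw 4: a1=1.200, a2=0.292, a3=7.917, a4=4.221, a5=2.506, a0=16.136; τ=−ln(0.8006)/16.136=0.014 → t=0.159; u2·a0=0.6359·16.136=10.261; a1+…+a3=9.409 < 10.261 ≤ a1+…+a4=13.630 → R4 fires; A=2 P=6 B=2 R=8 Z=6
Draw 5: a1=0.800, a2=0.292, a3=6.032, a4=3.216, a5=2.864, a0=13.204; τ=−ln(0.5736)/13.204=0.042 → t=0.202; u2·a0=0.4336·13.204=5.725; a1+a2=1.092 < 5.725 ≤ a1+…+a3=7.124 → R3 fires; A=2 P=7 B=1 R=7 Z=6
Draw 6: a1=0.400, a2=0.292, a3=2.639, a4=1.407, a5=2.506, a0=7.244; τ=−ln(0.2309)/7.244=0.202 → t=0.404; u2·a0=0.8198·7.244=5.939; a1+…+a4=4.738 < 5.939 ≤ a1+…+a5=7.244 → R5 fires; A=2 P=9 B=1 R=6 Z=8
Draw 7: a1=0.400, a2=0.292, a3=2.262, a4=1.206, a5=2.148, a0=6.308; τ=−ln(0.5089)/6.308=0.107 → t=0.511; u2·a0=0.8863·6.308=5.591; a1+…+a4=4.160 < 5.591 ≤ a1+…+a5=6.308 → R5 fires; A=2 P=11 B=1 R=5 Z=10
Draw 8: a1=0.400, a2=0.292, a3=1.885, a4=1.005, a5=1.790, a0=5.372; τ=−ln(0.1206)/5.372=0.394 → t=0.905; u2·a0=0.4368·5.372=2.346; a1+a2=0.692 < 2.346 ≤ a1+…+a3=2.577 → R3 fires; A=2 P=12 B=0 R=4 Z=10
Draw 9: a1=0.000, a2=0.292, a3=0.000, a4=0.000, a5=1.432, a0=1.724; τ=−ln(0.6686)/1.724=0.234 → t=1.138; u2·a0=0.9809·1.724=1.691; a1+…+a4=0.292 < 1.691 ≤ a1+…+a5=1.724 → R5 fires; A=2 P=14 B=0 R=3 Z=12
Draw 10: a1=0.000, a2=0.292, a3=0.000, a4=0.000, a5=1.074, a0=1.366; τ=−ln(0.7156)/1.366=0.245 → t=1.383; u2·a0=0.0128·1.366=0.017; a1=0.000 < 0.017 ≤ a1+a2=0.292 → R2 fires; A=1 P=14 B=0 R=5 Z=12
Draw 11: a1=0.000, a2=0.146, a3=0.000, a4=0.000, a5=1.790, a0=1.936; τ=−ln(0.9634)/1.936=0.019 → t=1.403; u2·a0=0.8998·1.936=1.742; a1+…+a4=0.146 < 1.742 ≤ a1+…+a5=1.936 → R5 fires; A=1 P=16 B=0 R=4 Z=14
Draw 12: a1=0.000, a2=0.146, a3=0.000, a4=0.000, a5=1.432, a0=1.578; τ=−ln(0.4202)/1.578=0.549 → t=1.952; u2·a0=0.8174·1.578=1.290; a1+…+a4=0.146 < 1.290 ≤ a1+…+a5=1.578 → R5 fires; A=1 P=18 B=0 R=3 Z=16
Draw 13: a1=0.000, a2=0.146, a3=0.000, a4=0.000, a5=1.074, a0=1.220; τ=−ln(0.4394)/1.220=0.674 → t=2.626 > T=2.32: stop.
R first becomes ≤ 4 when it reaches 4 at the event at t=0.905.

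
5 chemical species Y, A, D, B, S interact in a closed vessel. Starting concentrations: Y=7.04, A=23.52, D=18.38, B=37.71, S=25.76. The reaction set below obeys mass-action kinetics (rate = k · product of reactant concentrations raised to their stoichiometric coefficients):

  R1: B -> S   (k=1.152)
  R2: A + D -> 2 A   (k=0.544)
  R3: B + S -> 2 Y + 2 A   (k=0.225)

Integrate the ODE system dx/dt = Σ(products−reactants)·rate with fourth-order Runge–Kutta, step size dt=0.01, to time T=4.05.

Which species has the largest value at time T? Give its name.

Dominant species at T: A

RK4 with dt=0.01: 405 steps to T=4.05. Trajectory (selected grid times):
t=0.00: Y=7.04 A=23.52 D=18.38 B=37.71 S=25.76
t=0.45: Y=55.23 A=90.09 D=0.00 B=5.73 S=9.55
t=0.90: Y=60.74 A=95.60 D=0.00 B=1.40 S=8.37
t=1.35: Y=62.02 A=96.88 D=0.00 B=0.36 S=8.13
t=1.80: Y=62.35 A=97.21 D=0.00 B=0.10 S=8.07
t=2.25: Y=62.43 A=97.29 D=0.00 B=0.03 S=8.05
t=2.70: Y=62.45 A=97.31 D=0.00 B=0.01 S=8.05
t=3.15: Y=62.46 A=97.32 D=0.00 B=0.00 S=8.05
t=3.60: Y=62.46 A=97.32 D=0.00 B=0.00 S=8.05
t=4.05: Y=62.46 A=97.32 D=0.00 B=0.00 S=8.05
At T=4.05: Y=62.46 A=97.32 D=0.00 B=0.00 S=8.05; the largest is A.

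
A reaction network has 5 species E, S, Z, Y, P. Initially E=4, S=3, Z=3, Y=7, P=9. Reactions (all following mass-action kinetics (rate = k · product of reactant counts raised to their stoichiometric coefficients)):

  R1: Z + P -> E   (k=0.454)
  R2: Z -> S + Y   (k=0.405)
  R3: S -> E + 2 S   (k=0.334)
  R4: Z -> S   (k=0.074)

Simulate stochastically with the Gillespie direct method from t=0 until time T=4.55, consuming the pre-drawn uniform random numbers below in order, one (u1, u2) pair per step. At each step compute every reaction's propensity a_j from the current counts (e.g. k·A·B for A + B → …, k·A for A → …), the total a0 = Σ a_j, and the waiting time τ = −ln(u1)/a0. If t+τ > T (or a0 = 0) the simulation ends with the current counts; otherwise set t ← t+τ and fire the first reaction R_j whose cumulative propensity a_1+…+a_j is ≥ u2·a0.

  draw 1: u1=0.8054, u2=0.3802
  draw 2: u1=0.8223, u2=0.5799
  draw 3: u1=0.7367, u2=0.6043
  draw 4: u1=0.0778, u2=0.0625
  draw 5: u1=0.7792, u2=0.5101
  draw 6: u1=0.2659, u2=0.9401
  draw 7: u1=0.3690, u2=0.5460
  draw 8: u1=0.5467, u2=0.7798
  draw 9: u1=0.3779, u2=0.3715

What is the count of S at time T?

t=0.000: E=4 S=3 Z=3 Y=7 P=9
Draw 1: a1=12.258, a2=1.215, a3=1.002, a4=0.222, a0=14.697; τ=−ln(0.8054)/14.697=0.015 → t=0.015; u2·a0=0.3802·14.697=5.588 ≤ a1=12.258 → R1 fires; E=5 S=3 Z=2 Y=7 P=8
Draw 2: a1=7.264, a2=0.810, a3=1.002, a4=0.148, a0=9.224; τ=−ln(0.8223)/9.224=0.021 → t=0.036; u2·a0=0.5799·9.224=5.349 ≤ a1=7.264 → R1 fires; E=6 S=3 Z=1 Y=7 P=7
Draw 3: a1=3.178, a2=0.405, a3=1.002, a4=0.074, a0=4.659; τ=−ln(0.7367)/4.659=0.066 → t=0.102; u2·a0=0.6043·4.659=2.815 ≤ a1=3.178 → R1 fires; E=7 S=3 Z=0 Y=7 P=6
Draw 4: a1=0.000, a2=0.000, a3=1.002, a4=0.000, a0=1.002; τ=−ln(0.0778)/1.002=2.549 → t=2.650; u2·a0=0.0625·1.002=0.063; a1+a2=0.000 < 0.063 ≤ a1+…+a3=1.002 → R3 fires; E=8 S=4 Z=0 Y=7 P=6
Draw 5: a1=0.000, a2=0.000, a3=1.336, a4=0.000, a0=1.336; τ=−ln(0.7792)/1.336=0.187 → t=2.837; u2·a0=0.5101·1.336=0.681; a1+a2=0.000 < 0.681 ≤ a1+…+a3=1.336 → R3 fires; E=9 S=5 Z=0 Y=7 P=6
Draw 6: a1=0.000, a2=0.000, a3=1.670, a4=0.000, a0=1.670; τ=−ln(0.2659)/1.670=0.793 → t=3.630; u2·a0=0.9401·1.670=1.570; a1+a2=0.000 < 1.570 ≤ a1+…+a3=1.670 → R3 fires; E=10 S=6 Z=0 Y=7 P=6
Draw 7: a1=0.000, a2=0.000, a3=2.004, a4=0.000, a0=2.004; τ=−ln(0.3690)/2.004=0.497 → t=4.127; u2·a0=0.5460·2.004=1.094; a1+a2=0.000 < 1.094 ≤ a1+…+a3=2.004 → R3 fires; E=11 S=7 Z=0 Y=7 P=6
Draw 8: a1=0.000, a2=0.000, a3=2.338, a4=0.000, a0=2.338; τ=−ln(0.5467)/2.338=0.258 → t=4.386; u2·a0=0.7798·2.338=1.823; a1+a2=0.000 < 1.823 ≤ a1+…+a3=2.338 → R3 fires; E=12 S=8 Z=0 Y=7 P=6
Draw 9: a1=0.000, a2=0.000, a3=2.672, a4=0.000, a0=2.672; τ=−ln(0.3779)/2.672=0.364 → t=4.750 > T=4.55: stop.
Read off S at T=4.55: 8

S at T = 8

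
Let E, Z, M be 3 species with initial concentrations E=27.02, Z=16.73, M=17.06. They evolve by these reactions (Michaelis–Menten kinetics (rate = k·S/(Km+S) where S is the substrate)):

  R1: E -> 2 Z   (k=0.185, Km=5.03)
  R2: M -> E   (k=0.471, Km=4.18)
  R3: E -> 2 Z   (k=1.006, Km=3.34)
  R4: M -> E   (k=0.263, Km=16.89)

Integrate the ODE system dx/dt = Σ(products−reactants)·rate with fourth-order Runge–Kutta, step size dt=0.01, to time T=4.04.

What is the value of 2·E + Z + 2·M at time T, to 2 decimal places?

Value at T = 104.89

Check how each reaction changes W = 2·E + Z + 2·M (weight of products minus weight of reactants):
R1: E -> 2 Z: (1·2) − (2·1) = 2 − 2 = 0
R2: M -> E: (2·1) − (2·1) = 2 − 2 = 0
R3: E -> 2 Z: (1·2) − (2·1) = 2 − 2 = 0
R4: M -> E: (2·1) − (2·1) = 2 − 2 = 0
Every reaction leaves W unchanged, so W is conserved and no simulation is needed: W(T) = W(0) = 2·27.02 + 16.73 + 2·17.06 = 104.89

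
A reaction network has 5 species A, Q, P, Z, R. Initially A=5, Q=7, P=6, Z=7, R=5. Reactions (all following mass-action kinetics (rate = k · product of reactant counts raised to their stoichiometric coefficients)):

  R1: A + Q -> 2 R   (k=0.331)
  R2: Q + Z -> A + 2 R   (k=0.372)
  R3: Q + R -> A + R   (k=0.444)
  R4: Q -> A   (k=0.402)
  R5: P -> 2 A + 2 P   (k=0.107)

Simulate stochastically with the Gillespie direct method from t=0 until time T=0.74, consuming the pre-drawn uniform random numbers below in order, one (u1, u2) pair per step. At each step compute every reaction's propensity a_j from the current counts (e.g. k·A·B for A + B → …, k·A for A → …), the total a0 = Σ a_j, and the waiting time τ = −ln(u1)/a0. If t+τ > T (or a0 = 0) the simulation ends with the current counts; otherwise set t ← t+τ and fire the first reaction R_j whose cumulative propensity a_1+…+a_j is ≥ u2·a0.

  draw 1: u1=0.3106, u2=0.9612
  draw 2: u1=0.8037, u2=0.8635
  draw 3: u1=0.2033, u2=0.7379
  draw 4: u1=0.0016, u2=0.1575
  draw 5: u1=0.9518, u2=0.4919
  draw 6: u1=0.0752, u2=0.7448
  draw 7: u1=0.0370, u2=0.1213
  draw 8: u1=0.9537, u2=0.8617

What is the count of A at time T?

A at T = 8

t=0.000: A=5 Q=7 P=6 Z=7 R=5
Draw 1: a1=11.585, a2=18.228, a3=15.540, a4=2.814, a5=0.642, a0=48.809; τ=−ln(0.3106)/48.809=0.024 → t=0.024; u2·a0=0.9612·48.809=46.915; a1+…+a3=45.353 < 46.915 ≤ a1+…+a4=48.167 → R4 fires; A=6 Q=6 P=6 Z=7 R=5
Draw 2: a1=11.916, a2=15.624, a3=13.320, a4=2.412, a5=0.642, a0=43.914; τ=−ln(0.8037)/43.914=0.005 → t=0.029; u2·a0=0.8635·43.914=37.920; a1+a2=27.540 < 37.920 ≤ a1+…+a3=40.860 → R3 fires; A=7 Q=5 P=6 Z=7 R=5
Draw 3: a1=11.585, a2=13.020, a3=11.100, a4=2.010, a5=0.642, a0=38.357; τ=−ln(0.2033)/38.357=0.042 → t=0.070; u2·a0=0.7379·38.357=28.304; a1+a2=24.605 < 28.304 ≤ a1+…+a3=35.705 → R3 fires; A=8 Q=4 P=6 Z=7 R=5
Draw 4: a1=10.592, a2=10.416, a3=8.880, a4=1.608, a5=0.642, a0=32.138; τ=−ln(0.0016)/32.138=0.200 → t=0.271; u2·a0=0.1575·32.138=5.062 ≤ a1=10.592 → R1 fires; A=7 Q=3 P=6 Z=7 R=7
Draw 5: a1=6.951, a2=7.812, a3=9.324, a4=1.206, a5=0.642, a0=25.935; τ=−ln(0.9518)/25.935=0.002 → t=0.273; u2·a0=0.4919·25.935=12.757; a1=6.951 < 12.757 ≤ a1+a2=14.763 → R2 fires; A=8 Q=2 P=6 Z=6 R=9
Draw 6: a1=5.296, a2=4.464, a3=7.992, a4=0.804, a5=0.642, a0=19.198; τ=−ln(0.0752)/19.198=0.135 → t=0.407; u2·a0=0.7448·19.198=14.299; a1+a2=9.760 < 14.299 ≤ a1+…+a3=17.752 → R3 fires; A=9 Q=1 P=6 Z=6 R=9
Draw 7: a1=2.979, a2=2.232, a3=3.996, a4=0.402, a5=0.642, a0=10.251; τ=−ln(0.0370)/10.251=0.322 → t=0.729; u2·a0=0.1213·10.251=1.243 ≤ a1=2.979 → R1 fires; A=8 Q=0 P=6 Z=6 R=11
Draw 8: a1=0.000, a2=0.000, a3=0.000, a4=0.000, a5=0.642, a0=0.642; τ=−ln(0.9537)/0.642=0.074 → t=0.803 > T=0.74: stop.
Read off A at T=0.74: 8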